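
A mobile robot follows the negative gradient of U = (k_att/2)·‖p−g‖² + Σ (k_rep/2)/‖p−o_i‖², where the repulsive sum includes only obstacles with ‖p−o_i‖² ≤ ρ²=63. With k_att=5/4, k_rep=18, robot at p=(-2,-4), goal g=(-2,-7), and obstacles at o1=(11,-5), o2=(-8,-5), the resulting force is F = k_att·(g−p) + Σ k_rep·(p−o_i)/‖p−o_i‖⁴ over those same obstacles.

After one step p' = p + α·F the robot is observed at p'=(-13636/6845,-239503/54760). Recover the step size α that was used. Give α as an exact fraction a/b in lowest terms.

α = 1/10

F_att = 5/4·(g−p) = 5/4·(0,-3) = (0.0000,-3.7500)
o1: d²=170 > ρ²=63 → inactive
o2: d²=37 ≤ ρ²=63; F_rep = 18·(6,1)/37² = (0.0789,0.0131)
F = F_att + ΣF_rep = (0.0789,-3.7369)
Δp = p'−p = (0.0079,-0.3737); α = Δx/Fx = (54/6845) / (108/1369) = 1/10
check: Δy/Fy = (-20463/54760) / (-20463/5476) = 1/10 ✓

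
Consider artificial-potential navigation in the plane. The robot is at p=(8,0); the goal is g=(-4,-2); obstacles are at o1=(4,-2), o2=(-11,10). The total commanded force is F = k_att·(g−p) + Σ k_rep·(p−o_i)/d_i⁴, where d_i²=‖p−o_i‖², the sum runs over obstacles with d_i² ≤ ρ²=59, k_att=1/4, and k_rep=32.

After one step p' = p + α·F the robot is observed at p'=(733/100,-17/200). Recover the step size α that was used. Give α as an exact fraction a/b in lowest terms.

α = 1/4

F_att = 1/4·(g−p) = 1/4·(-12,-2) = (-3.0000,-0.5000)
o1: d²=20 ≤ ρ²=59; F_rep = 32·(4,2)/20² = (0.3200,0.1600)
o2: d²=461 > ρ²=59 → inactive
F = F_att + ΣF_rep = (-2.6800,-0.3400)
Δp = p'−p = (-0.6700,-0.0850); α = Δx/Fx = (-67/100) / (-67/25) = 1/4
check: Δy/Fy = (-17/200) / (-17/50) = 1/4 ✓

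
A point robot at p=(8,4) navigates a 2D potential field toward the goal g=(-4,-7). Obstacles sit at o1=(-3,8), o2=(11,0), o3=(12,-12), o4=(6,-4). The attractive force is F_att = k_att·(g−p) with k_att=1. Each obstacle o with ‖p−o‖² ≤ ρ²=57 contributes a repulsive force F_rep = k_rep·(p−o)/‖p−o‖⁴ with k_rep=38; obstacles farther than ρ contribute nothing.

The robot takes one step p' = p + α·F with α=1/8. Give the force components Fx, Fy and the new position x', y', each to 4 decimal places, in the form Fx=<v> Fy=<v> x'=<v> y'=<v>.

F_att = 1·(g−p) = 1·(-12,-11) = (-12.0000,-11.0000)
o1: d²=137 > ρ²=57 → inactive
o2: d²=25 ≤ ρ²=57; F_rep = 38·(-3,4)/25² = (-0.1824,0.2432)
o3: d²=272 > ρ²=57 → inactive
o4: d²=68 > ρ²=57 → inactive
F = F_att + ΣF_rep = (-12.1824,-10.7568)
p' = p + 1/8·F = (6.4772,2.6554)

Fx=-12.1824 Fy=-10.7568 x'=6.4772 y'=2.6554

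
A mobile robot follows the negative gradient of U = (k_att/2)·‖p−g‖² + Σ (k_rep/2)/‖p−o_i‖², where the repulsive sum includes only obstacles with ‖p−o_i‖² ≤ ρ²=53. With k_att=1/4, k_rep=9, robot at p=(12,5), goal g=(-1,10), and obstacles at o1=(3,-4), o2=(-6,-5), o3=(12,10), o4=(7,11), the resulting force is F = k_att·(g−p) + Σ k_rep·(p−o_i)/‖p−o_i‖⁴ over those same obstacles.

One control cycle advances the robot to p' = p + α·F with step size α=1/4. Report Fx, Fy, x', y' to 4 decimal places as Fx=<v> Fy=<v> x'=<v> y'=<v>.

F_att = 1/4·(g−p) = 1/4·(-13,5) = (-3.2500,1.2500)
o1: d²=162 > ρ²=53 → inactive
o2: d²=424 > ρ²=53 → inactive
o3: d²=25 ≤ ρ²=53; F_rep = 9·(0,-5)/25² = (0.0000,-0.0720)
o4: d²=61 > ρ²=53 → inactive
F = F_att + ΣF_rep = (-3.2500,1.1780)
p' = p + 1/4·F = (11.1875,5.2945)

Fx=-3.2500 Fy=1.1780 x'=11.1875 y'=5.2945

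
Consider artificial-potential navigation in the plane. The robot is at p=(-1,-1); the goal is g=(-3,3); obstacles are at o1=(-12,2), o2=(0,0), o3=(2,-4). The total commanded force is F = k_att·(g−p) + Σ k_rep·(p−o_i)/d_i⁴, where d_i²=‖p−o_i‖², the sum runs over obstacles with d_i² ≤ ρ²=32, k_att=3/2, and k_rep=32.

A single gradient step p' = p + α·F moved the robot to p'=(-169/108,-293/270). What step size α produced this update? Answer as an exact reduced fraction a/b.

α = 1/20

F_att = 3/2·(g−p) = 3/2·(-2,4) = (-3.0000,6.0000)
o1: d²=130 > ρ²=32 → inactive
o2: d²=2 ≤ ρ²=32; F_rep = 32·(-1,-1)/2² = (-8.0000,-8.0000)
o3: d²=18 ≤ ρ²=32; F_rep = 32·(-3,3)/18² = (-0.2963,0.2963)
F = F_att + ΣF_rep = (-11.2963,-1.7037)
Δp = p'−p = (-0.5648,-0.0852); α = Δx/Fx = (-61/108) / (-305/27) = 1/20
check: Δy/Fy = (-23/270) / (-46/27) = 1/20 ✓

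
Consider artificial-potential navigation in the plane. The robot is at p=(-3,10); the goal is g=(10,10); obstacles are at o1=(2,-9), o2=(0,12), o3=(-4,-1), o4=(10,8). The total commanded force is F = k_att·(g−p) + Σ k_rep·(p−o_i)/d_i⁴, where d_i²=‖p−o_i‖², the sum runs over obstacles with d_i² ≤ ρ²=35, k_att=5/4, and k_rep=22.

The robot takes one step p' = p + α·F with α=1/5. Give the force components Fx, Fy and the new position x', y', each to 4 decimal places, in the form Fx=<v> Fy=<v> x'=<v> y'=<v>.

Fx=15.8595 Fy=-0.2604 x'=0.1719 y'=9.9479

F_att = 5/4·(g−p) = 5/4·(13,0) = (16.2500,0.0000)
o1: d²=386 > ρ²=35 → inactive
o2: d²=13 ≤ ρ²=35; F_rep = 22·(-3,-2)/13² = (-0.3905,-0.2604)
o3: d²=122 > ρ²=35 → inactive
o4: d²=173 > ρ²=35 → inactive
F = F_att + ΣF_rep = (15.8595,-0.2604)
p' = p + 1/5·F = (0.1719,9.9479)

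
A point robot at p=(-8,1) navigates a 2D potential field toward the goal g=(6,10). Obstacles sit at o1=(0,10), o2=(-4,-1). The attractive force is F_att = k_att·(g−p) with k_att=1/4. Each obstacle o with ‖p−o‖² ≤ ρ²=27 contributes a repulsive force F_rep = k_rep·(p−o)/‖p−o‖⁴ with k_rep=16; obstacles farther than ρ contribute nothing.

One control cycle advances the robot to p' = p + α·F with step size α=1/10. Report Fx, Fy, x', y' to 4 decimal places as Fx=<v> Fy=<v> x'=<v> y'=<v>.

Fx=3.3400 Fy=2.3300 x'=-7.6660 y'=1.2330

F_att = 1/4·(g−p) = 1/4·(14,9) = (3.5000,2.2500)
o1: d²=145 > ρ²=27 → inactive
o2: d²=20 ≤ ρ²=27; F_rep = 16·(-4,2)/20² = (-0.1600,0.0800)
F = F_att + ΣF_rep = (3.3400,2.3300)
p' = p + 1/10·F = (-7.6660,1.2330)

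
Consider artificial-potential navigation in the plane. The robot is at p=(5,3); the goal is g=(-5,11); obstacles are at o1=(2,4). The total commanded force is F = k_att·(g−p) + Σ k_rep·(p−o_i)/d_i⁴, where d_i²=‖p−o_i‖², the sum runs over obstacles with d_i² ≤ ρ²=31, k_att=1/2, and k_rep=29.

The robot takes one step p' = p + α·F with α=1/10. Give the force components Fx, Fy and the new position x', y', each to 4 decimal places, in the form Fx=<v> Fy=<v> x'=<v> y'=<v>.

F_att = 1/2·(g−p) = 1/2·(-10,8) = (-5.0000,4.0000)
o1: d²=10 ≤ ρ²=31; F_rep = 29·(3,-1)/10² = (0.8700,-0.2900)
F = F_att + ΣF_rep = (-4.1300,3.7100)
p' = p + 1/10·F = (4.5870,3.3710)

Fx=-4.1300 Fy=3.7100 x'=4.5870 y'=3.3710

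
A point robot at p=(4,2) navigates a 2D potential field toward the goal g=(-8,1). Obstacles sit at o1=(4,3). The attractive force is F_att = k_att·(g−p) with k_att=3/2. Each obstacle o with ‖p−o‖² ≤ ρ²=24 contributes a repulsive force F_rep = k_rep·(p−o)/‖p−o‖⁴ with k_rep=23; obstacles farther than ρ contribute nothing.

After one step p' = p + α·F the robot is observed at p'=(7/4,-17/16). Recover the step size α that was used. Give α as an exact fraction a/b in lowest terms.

F_att = 3/2·(g−p) = 3/2·(-12,-1) = (-18.0000,-1.5000)
o1: d²=1 ≤ ρ²=24; F_rep = 23·(0,-1)/1² = (0.0000,-23.0000)
F = F_att + ΣF_rep = (-18.0000,-24.5000)
Δp = p'−p = (-2.2500,-3.0625); α = Δx/Fx = (-9/4) / (-18) = 1/8
check: Δy/Fy = (-49/16) / (-49/2) = 1/8 ✓

α = 1/8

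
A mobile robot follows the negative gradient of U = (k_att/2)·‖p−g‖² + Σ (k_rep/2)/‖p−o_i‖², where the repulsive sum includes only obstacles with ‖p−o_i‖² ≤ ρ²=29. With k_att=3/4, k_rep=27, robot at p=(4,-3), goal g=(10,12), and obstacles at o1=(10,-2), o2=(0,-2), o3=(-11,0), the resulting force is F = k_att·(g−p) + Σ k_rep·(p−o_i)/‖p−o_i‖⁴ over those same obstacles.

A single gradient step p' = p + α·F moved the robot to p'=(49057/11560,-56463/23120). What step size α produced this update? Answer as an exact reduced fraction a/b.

F_att = 3/4·(g−p) = 3/4·(6,15) = (4.5000,11.2500)
o1: d²=37 > ρ²=29 → inactive
o2: d²=17 ≤ ρ²=29; F_rep = 27·(4,-1)/17² = (0.3737,-0.0934)
o3: d²=234 > ρ²=29 → inactive
F = F_att + ΣF_rep = (4.8737,11.1566)
Δp = p'−p = (0.2437,0.5578); α = Δx/Fx = (2817/11560) / (2817/578) = 1/20
check: Δy/Fy = (12897/23120) / (12897/1156) = 1/20 ✓

α = 1/20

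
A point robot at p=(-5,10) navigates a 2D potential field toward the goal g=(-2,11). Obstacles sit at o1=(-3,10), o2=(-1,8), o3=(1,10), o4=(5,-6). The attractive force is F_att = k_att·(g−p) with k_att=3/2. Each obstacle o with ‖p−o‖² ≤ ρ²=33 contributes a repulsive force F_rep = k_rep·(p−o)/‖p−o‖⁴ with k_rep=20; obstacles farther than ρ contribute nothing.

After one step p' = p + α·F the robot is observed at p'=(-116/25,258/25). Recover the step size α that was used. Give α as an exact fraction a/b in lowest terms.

α = 1/5

F_att = 3/2·(g−p) = 3/2·(3,1) = (4.5000,1.5000)
o1: d²=4 ≤ ρ²=33; F_rep = 20·(-2,0)/4² = (-2.5000,0.0000)
o2: d²=20 ≤ ρ²=33; F_rep = 20·(-4,2)/20² = (-0.2000,0.1000)
o3: d²=36 > ρ²=33 → inactive
o4: d²=356 > ρ²=33 → inactive
F = F_att + ΣF_rep = (1.8000,1.6000)
Δp = p'−p = (0.3600,0.3200); α = Δx/Fx = (9/25) / (9/5) = 1/5
check: Δy/Fy = (8/25) / (8/5) = 1/5 ✓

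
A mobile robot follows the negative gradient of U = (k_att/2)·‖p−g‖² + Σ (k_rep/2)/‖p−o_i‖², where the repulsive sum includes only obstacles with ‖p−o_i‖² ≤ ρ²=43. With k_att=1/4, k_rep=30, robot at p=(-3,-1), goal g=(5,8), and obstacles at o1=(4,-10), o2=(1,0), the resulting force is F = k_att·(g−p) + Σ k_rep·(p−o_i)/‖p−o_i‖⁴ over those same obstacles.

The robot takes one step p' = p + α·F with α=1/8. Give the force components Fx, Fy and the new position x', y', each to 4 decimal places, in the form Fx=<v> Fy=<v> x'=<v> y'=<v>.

Fx=1.5848 Fy=2.1462 x'=-2.8019 y'=-0.7317

F_att = 1/4·(g−p) = 1/4·(8,9) = (2.0000,2.2500)
o1: d²=130 > ρ²=43 → inactive
o2: d²=17 ≤ ρ²=43; F_rep = 30·(-4,-1)/17² = (-0.4152,-0.1038)
F = F_att + ΣF_rep = (1.5848,2.1462)
p' = p + 1/8·F = (-2.8019,-0.7317)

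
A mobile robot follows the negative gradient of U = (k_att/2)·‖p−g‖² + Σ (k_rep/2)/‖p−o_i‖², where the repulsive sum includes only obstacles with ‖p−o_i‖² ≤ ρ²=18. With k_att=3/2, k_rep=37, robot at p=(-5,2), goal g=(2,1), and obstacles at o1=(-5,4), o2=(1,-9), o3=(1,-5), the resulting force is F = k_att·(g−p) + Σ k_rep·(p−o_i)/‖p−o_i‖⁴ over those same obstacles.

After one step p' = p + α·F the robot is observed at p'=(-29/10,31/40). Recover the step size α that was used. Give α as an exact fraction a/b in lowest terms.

F_att = 3/2·(g−p) = 3/2·(7,-1) = (10.5000,-1.5000)
o1: d²=4 ≤ ρ²=18; F_rep = 37·(0,-2)/4² = (0.0000,-4.6250)
o2: d²=157 > ρ²=18 → inactive
o3: d²=85 > ρ²=18 → inactive
F = F_att + ΣF_rep = (10.5000,-6.1250)
Δp = p'−p = (2.1000,-1.2250); α = Δx/Fx = (21/10) / (21/2) = 1/5
check: Δy/Fy = (-49/40) / (-49/8) = 1/5 ✓

α = 1/5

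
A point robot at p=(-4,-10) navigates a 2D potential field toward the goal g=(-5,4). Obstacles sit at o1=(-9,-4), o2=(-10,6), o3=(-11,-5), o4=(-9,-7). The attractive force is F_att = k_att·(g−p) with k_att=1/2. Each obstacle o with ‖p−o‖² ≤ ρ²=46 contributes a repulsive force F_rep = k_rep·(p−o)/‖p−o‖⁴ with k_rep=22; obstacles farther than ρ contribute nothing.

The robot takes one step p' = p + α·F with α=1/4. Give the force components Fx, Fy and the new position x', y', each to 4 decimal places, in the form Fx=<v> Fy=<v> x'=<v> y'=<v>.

F_att = 1/2·(g−p) = 1/2·(-1,14) = (-0.5000,7.0000)
o1: d²=61 > ρ²=46 → inactive
o2: d²=292 > ρ²=46 → inactive
o3: d²=74 > ρ²=46 → inactive
o4: d²=34 ≤ ρ²=46; F_rep = 22·(5,-3)/34² = (0.0952,-0.0571)
F = F_att + ΣF_rep = (-0.4048,6.9429)
p' = p + 1/4·F = (-4.1012,-8.2643)

Fx=-0.4048 Fy=6.9429 x'=-4.1012 y'=-8.2643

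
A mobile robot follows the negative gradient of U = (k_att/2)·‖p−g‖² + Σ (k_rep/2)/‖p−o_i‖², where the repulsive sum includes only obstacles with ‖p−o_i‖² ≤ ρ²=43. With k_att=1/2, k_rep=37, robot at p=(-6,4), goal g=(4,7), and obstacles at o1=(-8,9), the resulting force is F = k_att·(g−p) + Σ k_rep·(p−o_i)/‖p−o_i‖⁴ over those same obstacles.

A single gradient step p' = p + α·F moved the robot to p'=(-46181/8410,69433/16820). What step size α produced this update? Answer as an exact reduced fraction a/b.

F_att = 1/2·(g−p) = 1/2·(10,3) = (5.0000,1.5000)
o1: d²=29 ≤ ρ²=43; F_rep = 37·(2,-5)/29² = (0.0880,-0.2200)
F = F_att + ΣF_rep = (5.0880,1.2800)
Δp = p'−p = (0.5088,0.1280); α = Δx/Fx = (4279/8410) / (4279/841) = 1/10
check: Δy/Fy = (2153/16820) / (2153/1682) = 1/10 ✓

α = 1/10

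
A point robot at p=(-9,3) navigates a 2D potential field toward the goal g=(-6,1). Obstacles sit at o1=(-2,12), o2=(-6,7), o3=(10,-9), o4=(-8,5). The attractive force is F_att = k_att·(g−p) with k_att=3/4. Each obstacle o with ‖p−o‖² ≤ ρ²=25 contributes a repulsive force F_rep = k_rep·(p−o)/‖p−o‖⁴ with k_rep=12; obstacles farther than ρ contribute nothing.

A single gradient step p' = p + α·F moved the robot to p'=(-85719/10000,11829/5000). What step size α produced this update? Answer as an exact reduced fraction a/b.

F_att = 3/4·(g−p) = 3/4·(3,-2) = (2.2500,-1.5000)
o1: d²=130 > ρ²=25 → inactive
o2: d²=25 ≤ ρ²=25; F_rep = 12·(-3,-4)/25² = (-0.0576,-0.0768)
o3: d²=505 > ρ²=25 → inactive
o4: d²=5 ≤ ρ²=25; F_rep = 12·(-1,-2)/5² = (-0.4800,-0.9600)
F = F_att + ΣF_rep = (1.7124,-2.5368)
Δp = p'−p = (0.4281,-0.6342); α = Δx/Fx = (4281/10000) / (4281/2500) = 1/4
check: Δy/Fy = (-3171/5000) / (-3171/1250) = 1/4 ✓

α = 1/4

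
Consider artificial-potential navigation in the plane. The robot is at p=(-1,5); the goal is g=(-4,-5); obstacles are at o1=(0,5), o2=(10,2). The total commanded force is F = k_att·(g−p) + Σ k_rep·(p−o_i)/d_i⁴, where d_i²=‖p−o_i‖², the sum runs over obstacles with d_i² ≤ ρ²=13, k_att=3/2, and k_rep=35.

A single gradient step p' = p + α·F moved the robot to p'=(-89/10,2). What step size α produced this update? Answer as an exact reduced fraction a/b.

α = 1/5

F_att = 3/2·(g−p) = 3/2·(-3,-10) = (-4.5000,-15.0000)
o1: d²=1 ≤ ρ²=13; F_rep = 35·(-1,0)/1² = (-35.0000,0.0000)
o2: d²=130 > ρ²=13 → inactive
F = F_att + ΣF_rep = (-39.5000,-15.0000)
Δp = p'−p = (-7.9000,-3.0000); α = Δx/Fx = (-79/10) / (-79/2) = 1/5
check: Δy/Fy = (-3) / (-15) = 1/5 ✓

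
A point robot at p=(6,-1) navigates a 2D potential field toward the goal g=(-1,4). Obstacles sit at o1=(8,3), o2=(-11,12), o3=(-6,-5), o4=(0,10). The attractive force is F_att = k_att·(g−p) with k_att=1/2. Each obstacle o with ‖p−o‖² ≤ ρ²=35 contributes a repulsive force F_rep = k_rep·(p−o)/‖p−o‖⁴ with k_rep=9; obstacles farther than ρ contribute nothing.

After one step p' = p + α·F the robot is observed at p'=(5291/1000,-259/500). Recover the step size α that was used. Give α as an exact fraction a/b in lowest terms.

F_att = 1/2·(g−p) = 1/2·(-7,5) = (-3.5000,2.5000)
o1: d²=20 ≤ ρ²=35; F_rep = 9·(-2,-4)/20² = (-0.0450,-0.0900)
o2: d²=458 > ρ²=35 → inactive
o3: d²=160 > ρ²=35 → inactive
o4: d²=157 > ρ²=35 → inactive
F = F_att + ΣF_rep = (-3.5450,2.4100)
Δp = p'−p = (-0.7090,0.4820); α = Δx/Fx = (-709/1000) / (-709/200) = 1/5
check: Δy/Fy = (241/500) / (241/100) = 1/5 ✓

α = 1/5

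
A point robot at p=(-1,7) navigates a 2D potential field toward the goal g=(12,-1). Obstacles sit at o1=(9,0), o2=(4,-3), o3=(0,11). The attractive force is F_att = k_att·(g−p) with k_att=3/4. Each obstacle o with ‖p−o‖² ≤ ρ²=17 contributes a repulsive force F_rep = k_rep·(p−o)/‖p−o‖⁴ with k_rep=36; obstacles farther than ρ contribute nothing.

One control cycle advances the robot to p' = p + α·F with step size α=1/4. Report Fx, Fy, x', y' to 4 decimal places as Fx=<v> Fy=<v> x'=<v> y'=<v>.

F_att = 3/4·(g−p) = 3/4·(13,-8) = (9.7500,-6.0000)
o1: d²=149 > ρ²=17 → inactive
o2: d²=125 > ρ²=17 → inactive
o3: d²=17 ≤ ρ²=17; F_rep = 36·(-1,-4)/17² = (-0.1246,-0.4983)
F = F_att + ΣF_rep = (9.6254,-6.4983)
p' = p + 1/4·F = (1.4064,5.3754)

Fx=9.6254 Fy=-6.4983 x'=1.4064 y'=5.3754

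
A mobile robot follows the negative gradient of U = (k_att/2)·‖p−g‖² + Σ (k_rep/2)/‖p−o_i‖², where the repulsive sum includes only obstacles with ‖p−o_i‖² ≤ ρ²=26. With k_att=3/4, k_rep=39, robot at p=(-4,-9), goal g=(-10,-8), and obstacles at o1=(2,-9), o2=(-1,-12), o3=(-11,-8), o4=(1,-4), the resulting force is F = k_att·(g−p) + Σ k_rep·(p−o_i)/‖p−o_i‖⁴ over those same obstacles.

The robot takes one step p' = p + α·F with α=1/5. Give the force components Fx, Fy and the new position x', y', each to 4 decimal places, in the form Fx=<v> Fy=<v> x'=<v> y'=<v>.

F_att = 3/4·(g−p) = 3/4·(-6,1) = (-4.5000,0.7500)
o1: d²=36 > ρ²=26 → inactive
o2: d²=18 ≤ ρ²=26; F_rep = 39·(-3,3)/18² = (-0.3611,0.3611)
o3: d²=50 > ρ²=26 → inactive
o4: d²=50 > ρ²=26 → inactive
F = F_att + ΣF_rep = (-4.8611,1.1111)
p' = p + 1/5·F = (-4.9722,-8.7778)

Fx=-4.8611 Fy=1.1111 x'=-4.9722 y'=-8.7778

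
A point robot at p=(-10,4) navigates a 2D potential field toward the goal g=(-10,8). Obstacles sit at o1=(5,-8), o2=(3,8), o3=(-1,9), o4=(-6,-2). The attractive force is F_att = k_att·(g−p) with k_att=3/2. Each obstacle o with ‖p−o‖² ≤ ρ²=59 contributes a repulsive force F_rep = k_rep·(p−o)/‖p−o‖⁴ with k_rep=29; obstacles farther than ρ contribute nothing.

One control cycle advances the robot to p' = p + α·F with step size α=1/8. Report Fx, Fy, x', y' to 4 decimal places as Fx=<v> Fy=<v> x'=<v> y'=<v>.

Fx=-0.0429 Fy=6.0643 x'=-10.0054 y'=4.7580

F_att = 3/2·(g−p) = 3/2·(0,4) = (0.0000,6.0000)
o1: d²=369 > ρ²=59 → inactive
o2: d²=185 > ρ²=59 → inactive
o3: d²=106 > ρ²=59 → inactive
o4: d²=52 ≤ ρ²=59; F_rep = 29·(-4,6)/52² = (-0.0429,0.0643)
F = F_att + ΣF_rep = (-0.0429,6.0643)
p' = p + 1/8·F = (-10.0054,4.7580)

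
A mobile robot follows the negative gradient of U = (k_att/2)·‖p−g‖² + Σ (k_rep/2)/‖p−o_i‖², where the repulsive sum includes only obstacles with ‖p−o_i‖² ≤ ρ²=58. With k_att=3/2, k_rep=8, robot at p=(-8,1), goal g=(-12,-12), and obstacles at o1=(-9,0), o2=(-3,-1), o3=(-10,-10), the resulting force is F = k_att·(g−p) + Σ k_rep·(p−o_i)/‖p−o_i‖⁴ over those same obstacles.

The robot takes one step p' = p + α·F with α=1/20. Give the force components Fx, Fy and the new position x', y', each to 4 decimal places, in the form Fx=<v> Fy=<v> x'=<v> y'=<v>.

Fx=-4.0476 Fy=-17.4810 x'=-8.2024 y'=0.1260

F_att = 3/2·(g−p) = 3/2·(-4,-13) = (-6.0000,-19.5000)
o1: d²=2 ≤ ρ²=58; F_rep = 8·(1,1)/2² = (2.0000,2.0000)
o2: d²=29 ≤ ρ²=58; F_rep = 8·(-5,2)/29² = (-0.0476,0.0190)
o3: d²=125 > ρ²=58 → inactive
F = F_att + ΣF_rep = (-4.0476,-17.4810)
p' = p + 1/20·F = (-8.2024,0.1260)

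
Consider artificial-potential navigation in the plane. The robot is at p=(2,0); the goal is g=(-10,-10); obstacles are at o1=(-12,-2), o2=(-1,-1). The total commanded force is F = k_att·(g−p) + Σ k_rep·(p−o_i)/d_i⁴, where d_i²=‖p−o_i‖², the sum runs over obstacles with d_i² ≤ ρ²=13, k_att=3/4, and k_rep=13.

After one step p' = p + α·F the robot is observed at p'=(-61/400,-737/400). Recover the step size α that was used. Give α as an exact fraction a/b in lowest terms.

α = 1/4

F_att = 3/4·(g−p) = 3/4·(-12,-10) = (-9.0000,-7.5000)
o1: d²=200 > ρ²=13 → inactive
o2: d²=10 ≤ ρ²=13; F_rep = 13·(3,1)/10² = (0.3900,0.1300)
F = F_att + ΣF_rep = (-8.6100,-7.3700)
Δp = p'−p = (-2.1525,-1.8425); α = Δx/Fx = (-861/400) / (-861/100) = 1/4
check: Δy/Fy = (-737/400) / (-737/100) = 1/4 ✓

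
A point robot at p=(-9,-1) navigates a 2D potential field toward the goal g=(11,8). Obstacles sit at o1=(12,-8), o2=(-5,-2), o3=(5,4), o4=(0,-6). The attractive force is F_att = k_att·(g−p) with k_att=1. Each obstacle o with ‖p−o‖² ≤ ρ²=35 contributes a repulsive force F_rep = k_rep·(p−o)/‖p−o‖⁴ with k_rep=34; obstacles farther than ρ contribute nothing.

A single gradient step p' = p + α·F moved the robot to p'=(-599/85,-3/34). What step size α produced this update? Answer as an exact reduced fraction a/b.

α = 1/10

F_att = 1·(g−p) = 1·(20,9) = (20.0000,9.0000)
o1: d²=490 > ρ²=35 → inactive
o2: d²=17 ≤ ρ²=35; F_rep = 34·(-4,1)/17² = (-0.4706,0.1176)
o3: d²=221 > ρ²=35 → inactive
o4: d²=106 > ρ²=35 → inactive
F = F_att + ΣF_rep = (19.5294,9.1176)
Δp = p'−p = (1.9529,0.9118); α = Δx/Fx = (166/85) / (332/17) = 1/10
check: Δy/Fy = (31/34) / (155/17) = 1/10 ✓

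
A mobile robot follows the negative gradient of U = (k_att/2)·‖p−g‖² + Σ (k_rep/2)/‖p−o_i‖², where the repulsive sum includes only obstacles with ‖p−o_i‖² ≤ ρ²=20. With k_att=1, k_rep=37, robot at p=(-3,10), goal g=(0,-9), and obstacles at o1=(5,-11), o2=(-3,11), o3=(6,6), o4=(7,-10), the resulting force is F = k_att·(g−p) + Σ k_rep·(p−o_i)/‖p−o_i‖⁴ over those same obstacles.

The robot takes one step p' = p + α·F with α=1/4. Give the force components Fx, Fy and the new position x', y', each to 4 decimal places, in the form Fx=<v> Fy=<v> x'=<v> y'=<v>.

Fx=3.0000 Fy=-56.0000 x'=-2.2500 y'=-4.0000

F_att = 1·(g−p) = 1·(3,-19) = (3.0000,-19.0000)
o1: d²=505 > ρ²=20 → inactive
o2: d²=1 ≤ ρ²=20; F_rep = 37·(0,-1)/1² = (0.0000,-37.0000)
o3: d²=97 > ρ²=20 → inactive
o4: d²=500 > ρ²=20 → inactive
F = F_att + ΣF_rep = (3.0000,-56.0000)
p' = p + 1/4·F = (-2.2500,-4.0000)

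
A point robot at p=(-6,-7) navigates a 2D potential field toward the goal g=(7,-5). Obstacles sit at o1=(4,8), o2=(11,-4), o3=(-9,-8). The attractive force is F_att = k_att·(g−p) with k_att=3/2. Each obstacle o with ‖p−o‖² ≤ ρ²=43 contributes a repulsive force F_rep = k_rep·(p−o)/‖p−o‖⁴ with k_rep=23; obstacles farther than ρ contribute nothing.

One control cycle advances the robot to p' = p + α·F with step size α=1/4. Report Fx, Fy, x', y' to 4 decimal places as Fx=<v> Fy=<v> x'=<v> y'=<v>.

F_att = 3/2·(g−p) = 3/2·(13,2) = (19.5000,3.0000)
o1: d²=325 > ρ²=43 → inactive
o2: d²=298 > ρ²=43 → inactive
o3: d²=10 ≤ ρ²=43; F_rep = 23·(3,1)/10² = (0.6900,0.2300)
F = F_att + ΣF_rep = (20.1900,3.2300)
p' = p + 1/4·F = (-0.9525,-6.1925)

Fx=20.1900 Fy=3.2300 x'=-0.9525 y'=-6.1925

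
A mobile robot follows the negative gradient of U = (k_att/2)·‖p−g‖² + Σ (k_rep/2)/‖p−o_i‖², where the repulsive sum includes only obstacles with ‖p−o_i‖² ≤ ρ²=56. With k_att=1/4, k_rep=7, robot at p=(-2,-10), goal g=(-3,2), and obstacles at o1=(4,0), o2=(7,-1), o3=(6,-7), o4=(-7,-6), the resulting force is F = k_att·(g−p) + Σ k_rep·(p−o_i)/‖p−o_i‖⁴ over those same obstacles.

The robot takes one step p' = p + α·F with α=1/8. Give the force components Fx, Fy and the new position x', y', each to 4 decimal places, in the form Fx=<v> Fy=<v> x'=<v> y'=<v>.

F_att = 1/4·(g−p) = 1/4·(-1,12) = (-0.2500,3.0000)
o1: d²=136 > ρ²=56 → inactive
o2: d²=162 > ρ²=56 → inactive
o3: d²=73 > ρ²=56 → inactive
o4: d²=41 ≤ ρ²=56; F_rep = 7·(5,-4)/41² = (0.0208,-0.0167)
F = F_att + ΣF_rep = (-0.2292,2.9833)
p' = p + 1/8·F = (-2.0286,-9.6271)

Fx=-0.2292 Fy=2.9833 x'=-2.0286 y'=-9.6271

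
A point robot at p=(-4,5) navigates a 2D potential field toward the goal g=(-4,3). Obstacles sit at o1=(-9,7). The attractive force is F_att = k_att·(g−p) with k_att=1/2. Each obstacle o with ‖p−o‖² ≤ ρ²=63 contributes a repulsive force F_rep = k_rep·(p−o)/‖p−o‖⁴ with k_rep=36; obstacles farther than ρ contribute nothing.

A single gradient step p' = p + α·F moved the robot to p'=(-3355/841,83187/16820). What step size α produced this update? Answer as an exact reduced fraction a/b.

α = 1/20

F_att = 1/2·(g−p) = 1/2·(0,-2) = (0.0000,-1.0000)
o1: d²=29 ≤ ρ²=63; F_rep = 36·(5,-2)/29² = (0.2140,-0.0856)
F = F_att + ΣF_rep = (0.2140,-1.0856)
Δp = p'−p = (0.0107,-0.0543); α = Δx/Fx = (9/841) / (180/841) = 1/20
check: Δy/Fy = (-913/16820) / (-913/841) = 1/20 ✓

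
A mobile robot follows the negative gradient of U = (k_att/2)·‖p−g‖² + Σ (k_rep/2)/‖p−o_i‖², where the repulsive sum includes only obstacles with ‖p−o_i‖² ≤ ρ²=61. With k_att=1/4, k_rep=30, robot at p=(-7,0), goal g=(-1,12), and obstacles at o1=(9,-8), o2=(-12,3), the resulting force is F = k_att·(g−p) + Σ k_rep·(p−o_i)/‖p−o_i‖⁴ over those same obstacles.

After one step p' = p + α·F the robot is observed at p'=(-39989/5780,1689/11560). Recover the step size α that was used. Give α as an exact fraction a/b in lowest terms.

F_att = 1/4·(g−p) = 1/4·(6,12) = (1.5000,3.0000)
o1: d²=320 > ρ²=61 → inactive
o2: d²=34 ≤ ρ²=61; F_rep = 30·(5,-3)/34² = (0.1298,-0.0779)
F = F_att + ΣF_rep = (1.6298,2.9221)
Δp = p'−p = (0.0815,0.1461); α = Δx/Fx = (471/5780) / (471/289) = 1/20
check: Δy/Fy = (1689/11560) / (1689/578) = 1/20 ✓

α = 1/20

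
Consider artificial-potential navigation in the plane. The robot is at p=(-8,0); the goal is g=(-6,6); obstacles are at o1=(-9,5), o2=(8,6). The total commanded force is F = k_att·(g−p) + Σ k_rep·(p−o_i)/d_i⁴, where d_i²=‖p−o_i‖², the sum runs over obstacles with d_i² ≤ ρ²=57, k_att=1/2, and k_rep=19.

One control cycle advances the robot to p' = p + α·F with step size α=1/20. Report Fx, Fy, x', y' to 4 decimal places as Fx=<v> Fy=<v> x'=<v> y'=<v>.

Fx=1.0281 Fy=2.8595 x'=-7.9486 y'=0.1430

F_att = 1/2·(g−p) = 1/2·(2,6) = (1.0000,3.0000)
o1: d²=26 ≤ ρ²=57; F_rep = 19·(1,-5)/26² = (0.0281,-0.1405)
o2: d²=292 > ρ²=57 → inactive
F = F_att + ΣF_rep = (1.0281,2.8595)
p' = p + 1/20·F = (-7.9486,0.1430)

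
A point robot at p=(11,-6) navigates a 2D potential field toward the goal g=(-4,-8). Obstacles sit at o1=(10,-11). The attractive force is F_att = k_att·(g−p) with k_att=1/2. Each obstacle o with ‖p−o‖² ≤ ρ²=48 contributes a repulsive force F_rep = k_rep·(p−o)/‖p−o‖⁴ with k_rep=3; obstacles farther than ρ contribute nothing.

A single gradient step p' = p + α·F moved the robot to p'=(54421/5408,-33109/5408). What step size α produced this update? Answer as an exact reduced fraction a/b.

F_att = 1/2·(g−p) = 1/2·(-15,-2) = (-7.5000,-1.0000)
o1: d²=26 ≤ ρ²=48; F_rep = 3·(1,5)/26² = (0.0044,0.0222)
F = F_att + ΣF_rep = (-7.4956,-0.9778)
Δp = p'−p = (-0.9369,-0.1222); α = Δx/Fx = (-5067/5408) / (-5067/676) = 1/8
check: Δy/Fy = (-661/5408) / (-661/676) = 1/8 ✓

α = 1/8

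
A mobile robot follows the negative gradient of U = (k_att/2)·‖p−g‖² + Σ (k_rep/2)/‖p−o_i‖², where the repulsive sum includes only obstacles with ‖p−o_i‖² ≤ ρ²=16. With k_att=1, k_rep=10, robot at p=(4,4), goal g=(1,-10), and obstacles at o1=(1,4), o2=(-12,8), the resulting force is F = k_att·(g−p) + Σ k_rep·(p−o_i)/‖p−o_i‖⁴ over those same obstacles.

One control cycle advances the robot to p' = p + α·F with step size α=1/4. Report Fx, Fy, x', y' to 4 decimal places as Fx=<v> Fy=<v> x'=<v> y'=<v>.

Fx=-2.6296 Fy=-14.0000 x'=3.3426 y'=0.5000

F_att = 1·(g−p) = 1·(-3,-14) = (-3.0000,-14.0000)
o1: d²=9 ≤ ρ²=16; F_rep = 10·(3,0)/9² = (0.3704,0.0000)
o2: d²=272 > ρ²=16 → inactive
F = F_att + ΣF_rep = (-2.6296,-14.0000)
p' = p + 1/4·F = (3.3426,0.5000)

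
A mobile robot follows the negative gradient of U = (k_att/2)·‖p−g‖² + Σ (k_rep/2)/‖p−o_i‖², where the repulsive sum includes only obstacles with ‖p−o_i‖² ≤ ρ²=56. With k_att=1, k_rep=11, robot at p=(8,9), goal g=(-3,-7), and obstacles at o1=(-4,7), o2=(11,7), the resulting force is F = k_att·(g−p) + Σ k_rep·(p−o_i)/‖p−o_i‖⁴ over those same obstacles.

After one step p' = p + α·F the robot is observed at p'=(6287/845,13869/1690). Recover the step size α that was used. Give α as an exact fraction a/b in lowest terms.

α = 1/20

F_att = 1·(g−p) = 1·(-11,-16) = (-11.0000,-16.0000)
o1: d²=148 > ρ²=56 → inactive
o2: d²=13 ≤ ρ²=56; F_rep = 11·(-3,2)/13² = (-0.1953,0.1302)
F = F_att + ΣF_rep = (-11.1953,-15.8698)
Δp = p'−p = (-0.5598,-0.7935); α = Δx/Fx = (-473/845) / (-1892/169) = 1/20
check: Δy/Fy = (-1341/1690) / (-2682/169) = 1/20 ✓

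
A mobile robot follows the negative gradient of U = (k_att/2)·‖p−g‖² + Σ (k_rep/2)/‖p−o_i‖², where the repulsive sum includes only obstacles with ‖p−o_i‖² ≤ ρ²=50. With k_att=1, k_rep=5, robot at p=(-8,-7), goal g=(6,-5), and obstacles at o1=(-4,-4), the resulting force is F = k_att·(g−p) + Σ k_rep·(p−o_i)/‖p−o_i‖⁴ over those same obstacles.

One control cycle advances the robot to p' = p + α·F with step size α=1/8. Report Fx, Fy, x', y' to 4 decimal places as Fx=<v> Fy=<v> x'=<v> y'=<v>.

F_att = 1·(g−p) = 1·(14,2) = (14.0000,2.0000)
o1: d²=25 ≤ ρ²=50; F_rep = 5·(-4,-3)/25² = (-0.0320,-0.0240)
F = F_att + ΣF_rep = (13.9680,1.9760)
p' = p + 1/8·F = (-6.2540,-6.7530)

Fx=13.9680 Fy=1.9760 x'=-6.2540 y'=-6.7530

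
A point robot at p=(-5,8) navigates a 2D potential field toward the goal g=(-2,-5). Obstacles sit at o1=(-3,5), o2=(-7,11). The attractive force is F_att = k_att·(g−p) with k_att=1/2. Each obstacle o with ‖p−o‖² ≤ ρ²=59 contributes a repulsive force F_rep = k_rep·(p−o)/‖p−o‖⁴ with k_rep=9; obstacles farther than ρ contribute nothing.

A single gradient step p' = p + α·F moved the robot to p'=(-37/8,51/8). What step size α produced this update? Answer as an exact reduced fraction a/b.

F_att = 1/2·(g−p) = 1/2·(3,-13) = (1.5000,-6.5000)
o1: d²=13 ≤ ρ²=59; F_rep = 9·(-2,3)/13² = (-0.1065,0.1598)
o2: d²=13 ≤ ρ²=59; F_rep = 9·(2,-3)/13² = (0.1065,-0.1598)
F = F_att + ΣF_rep = (1.5000,-6.5000)
Δp = p'−p = (0.3750,-1.6250); α = Δx/Fx = (3/8) / (3/2) = 1/4
check: Δy/Fy = (-13/8) / (-13/2) = 1/4 ✓

α = 1/4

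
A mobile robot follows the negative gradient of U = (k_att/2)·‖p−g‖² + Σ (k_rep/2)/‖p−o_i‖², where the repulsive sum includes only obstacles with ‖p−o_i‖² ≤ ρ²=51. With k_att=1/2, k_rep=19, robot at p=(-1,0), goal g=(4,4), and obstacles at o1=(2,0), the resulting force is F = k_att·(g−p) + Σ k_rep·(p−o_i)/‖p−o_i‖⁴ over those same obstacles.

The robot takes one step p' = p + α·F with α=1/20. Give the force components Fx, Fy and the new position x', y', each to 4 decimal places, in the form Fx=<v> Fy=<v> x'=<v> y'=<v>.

F_att = 1/2·(g−p) = 1/2·(5,4) = (2.5000,2.0000)
o1: d²=9 ≤ ρ²=51; F_rep = 19·(-3,0)/9² = (-0.7037,0.0000)
F = F_att + ΣF_rep = (1.7963,2.0000)
p' = p + 1/20·F = (-0.9102,0.1000)

Fx=1.7963 Fy=2.0000 x'=-0.9102 y'=0.1000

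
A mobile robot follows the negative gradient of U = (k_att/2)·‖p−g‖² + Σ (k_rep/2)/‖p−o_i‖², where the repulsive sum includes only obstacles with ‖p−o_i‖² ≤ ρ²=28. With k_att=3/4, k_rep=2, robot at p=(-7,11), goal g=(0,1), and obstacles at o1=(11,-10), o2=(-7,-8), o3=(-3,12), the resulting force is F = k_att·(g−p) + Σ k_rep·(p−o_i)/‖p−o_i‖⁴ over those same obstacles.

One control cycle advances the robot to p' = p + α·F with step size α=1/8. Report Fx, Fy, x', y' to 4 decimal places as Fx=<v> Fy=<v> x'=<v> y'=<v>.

F_att = 3/4·(g−p) = 3/4·(7,-10) = (5.2500,-7.5000)
o1: d²=765 > ρ²=28 → inactive
o2: d²=361 > ρ²=28 → inactive
o3: d²=17 ≤ ρ²=28; F_rep = 2·(-4,-1)/17² = (-0.0277,-0.0069)
F = F_att + ΣF_rep = (5.2223,-7.5069)
p' = p + 1/8·F = (-6.3472,10.0616)

Fx=5.2223 Fy=-7.5069 x'=-6.3472 y'=10.0616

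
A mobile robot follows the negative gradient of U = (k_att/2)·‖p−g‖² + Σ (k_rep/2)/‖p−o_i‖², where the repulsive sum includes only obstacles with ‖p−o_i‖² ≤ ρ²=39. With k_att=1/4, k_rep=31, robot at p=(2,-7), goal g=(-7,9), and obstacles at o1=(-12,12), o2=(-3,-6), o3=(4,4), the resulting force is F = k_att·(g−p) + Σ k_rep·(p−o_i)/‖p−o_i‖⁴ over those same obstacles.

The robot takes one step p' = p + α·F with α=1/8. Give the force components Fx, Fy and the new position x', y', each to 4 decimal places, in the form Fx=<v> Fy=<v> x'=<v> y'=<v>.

F_att = 1/4·(g−p) = 1/4·(-9,16) = (-2.2500,4.0000)
o1: d²=557 > ρ²=39 → inactive
o2: d²=26 ≤ ρ²=39; F_rep = 31·(5,-1)/26² = (0.2293,-0.0459)
o3: d²=125 > ρ²=39 → inactive
F = F_att + ΣF_rep = (-2.0207,3.9541)
p' = p + 1/8·F = (1.7474,-6.5057)

Fx=-2.0207 Fy=3.9541 x'=1.7474 y'=-6.5057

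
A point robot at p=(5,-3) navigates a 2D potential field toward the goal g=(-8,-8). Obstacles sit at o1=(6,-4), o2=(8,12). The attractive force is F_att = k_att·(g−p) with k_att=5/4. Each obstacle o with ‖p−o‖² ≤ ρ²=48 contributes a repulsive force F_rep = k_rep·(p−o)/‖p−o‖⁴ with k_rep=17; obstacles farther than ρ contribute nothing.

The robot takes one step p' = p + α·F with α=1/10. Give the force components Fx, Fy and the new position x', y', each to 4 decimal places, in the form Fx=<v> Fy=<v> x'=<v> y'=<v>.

Fx=-20.5000 Fy=-2.0000 x'=2.9500 y'=-3.2000

F_att = 5/4·(g−p) = 5/4·(-13,-5) = (-16.2500,-6.2500)
o1: d²=2 ≤ ρ²=48; F_rep = 17·(-1,1)/2² = (-4.2500,4.2500)
o2: d²=234 > ρ²=48 → inactive
F = F_att + ΣF_rep = (-20.5000,-2.0000)
p' = p + 1/10·F = (2.9500,-3.2000)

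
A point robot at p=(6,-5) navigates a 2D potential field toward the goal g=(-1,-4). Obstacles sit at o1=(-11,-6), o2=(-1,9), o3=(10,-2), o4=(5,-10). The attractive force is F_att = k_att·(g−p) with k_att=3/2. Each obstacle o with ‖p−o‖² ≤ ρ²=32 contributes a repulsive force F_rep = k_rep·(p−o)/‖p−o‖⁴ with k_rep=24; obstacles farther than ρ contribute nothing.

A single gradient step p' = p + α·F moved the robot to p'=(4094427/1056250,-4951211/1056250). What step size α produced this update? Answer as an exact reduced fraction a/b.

α = 1/5

F_att = 3/2·(g−p) = 3/2·(-7,1) = (-10.5000,1.5000)
o1: d²=290 > ρ²=32 → inactive
o2: d²=245 > ρ²=32 → inactive
o3: d²=25 ≤ ρ²=32; F_rep = 24·(-4,-3)/25² = (-0.1536,-0.1152)
o4: d²=26 ≤ ρ²=32; F_rep = 24·(1,5)/26² = (0.0355,0.1775)
F = F_att + ΣF_rep = (-10.6181,1.5623)
Δp = p'−p = (-2.1236,0.3125); α = Δx/Fx = (-2243073/1056250) / (-2243073/211250) = 1/5
check: Δy/Fy = (330039/1056250) / (330039/211250) = 1/5 ✓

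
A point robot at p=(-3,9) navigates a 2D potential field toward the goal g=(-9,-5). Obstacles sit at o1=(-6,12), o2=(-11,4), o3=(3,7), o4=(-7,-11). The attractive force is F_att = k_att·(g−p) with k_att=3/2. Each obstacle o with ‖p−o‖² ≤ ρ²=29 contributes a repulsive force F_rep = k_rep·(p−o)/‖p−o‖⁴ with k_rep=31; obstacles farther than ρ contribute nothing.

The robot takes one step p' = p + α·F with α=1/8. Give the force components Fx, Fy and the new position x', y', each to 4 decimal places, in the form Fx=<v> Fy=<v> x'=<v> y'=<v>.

Fx=-8.7130 Fy=-21.2870 x'=-4.0891 y'=6.3391

F_att = 3/2·(g−p) = 3/2·(-6,-14) = (-9.0000,-21.0000)
o1: d²=18 ≤ ρ²=29; F_rep = 31·(3,-3)/18² = (0.2870,-0.2870)
o2: d²=89 > ρ²=29 → inactive
o3: d²=40 > ρ²=29 → inactive
o4: d²=416 > ρ²=29 → inactive
F = F_att + ΣF_rep = (-8.7130,-21.2870)
p' = p + 1/8·F = (-4.0891,6.3391)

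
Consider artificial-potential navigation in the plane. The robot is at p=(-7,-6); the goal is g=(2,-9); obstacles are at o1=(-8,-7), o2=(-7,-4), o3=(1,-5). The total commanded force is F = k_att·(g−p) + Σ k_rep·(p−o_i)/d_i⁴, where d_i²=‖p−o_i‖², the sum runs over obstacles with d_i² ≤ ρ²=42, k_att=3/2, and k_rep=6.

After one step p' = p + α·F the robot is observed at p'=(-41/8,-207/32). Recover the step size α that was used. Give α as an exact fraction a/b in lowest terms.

F_att = 3/2·(g−p) = 3/2·(9,-3) = (13.5000,-4.5000)
o1: d²=2 ≤ ρ²=42; F_rep = 6·(1,1)/2² = (1.5000,1.5000)
o2: d²=4 ≤ ρ²=42; F_rep = 6·(0,-2)/4² = (0.0000,-0.7500)
o3: d²=65 > ρ²=42 → inactive
F = F_att + ΣF_rep = (15.0000,-3.7500)
Δp = p'−p = (1.8750,-0.4688); α = Δx/Fx = (15/8) / (15) = 1/8
check: Δy/Fy = (-15/32) / (-15/4) = 1/8 ✓

α = 1/8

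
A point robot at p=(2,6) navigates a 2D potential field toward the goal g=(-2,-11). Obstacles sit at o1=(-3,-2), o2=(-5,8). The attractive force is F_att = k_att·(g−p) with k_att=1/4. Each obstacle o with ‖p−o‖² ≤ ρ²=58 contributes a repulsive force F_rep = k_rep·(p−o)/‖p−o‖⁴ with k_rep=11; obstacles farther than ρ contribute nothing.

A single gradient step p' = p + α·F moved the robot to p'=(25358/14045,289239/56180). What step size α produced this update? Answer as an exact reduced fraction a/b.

α = 1/5

F_att = 1/4·(g−p) = 1/4·(-4,-17) = (-1.0000,-4.2500)
o1: d²=89 > ρ²=58 → inactive
o2: d²=53 ≤ ρ²=58; F_rep = 11·(7,-2)/53² = (0.0274,-0.0078)
F = F_att + ΣF_rep = (-0.9726,-4.2578)
Δp = p'−p = (-0.1945,-0.8516); α = Δx/Fx = (-2732/14045) / (-2732/2809) = 1/5
check: Δy/Fy = (-47841/56180) / (-47841/11236) = 1/5 ✓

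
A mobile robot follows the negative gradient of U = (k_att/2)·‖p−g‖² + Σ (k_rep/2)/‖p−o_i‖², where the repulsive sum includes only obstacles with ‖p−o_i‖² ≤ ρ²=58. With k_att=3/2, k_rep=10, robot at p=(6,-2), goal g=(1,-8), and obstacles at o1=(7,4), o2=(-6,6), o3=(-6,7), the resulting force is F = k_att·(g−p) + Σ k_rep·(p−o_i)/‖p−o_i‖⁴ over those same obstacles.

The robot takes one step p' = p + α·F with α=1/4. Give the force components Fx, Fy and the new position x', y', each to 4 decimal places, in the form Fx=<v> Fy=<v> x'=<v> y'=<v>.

Fx=-7.5073 Fy=-9.0438 x'=4.1232 y'=-4.2610

F_att = 3/2·(g−p) = 3/2·(-5,-6) = (-7.5000,-9.0000)
o1: d²=37 ≤ ρ²=58; F_rep = 10·(-1,-6)/37² = (-0.0073,-0.0438)
o2: d²=208 > ρ²=58 → inactive
o3: d²=225 > ρ²=58 → inactive
F = F_att + ΣF_rep = (-7.5073,-9.0438)
p' = p + 1/4·F = (4.1232,-4.2610)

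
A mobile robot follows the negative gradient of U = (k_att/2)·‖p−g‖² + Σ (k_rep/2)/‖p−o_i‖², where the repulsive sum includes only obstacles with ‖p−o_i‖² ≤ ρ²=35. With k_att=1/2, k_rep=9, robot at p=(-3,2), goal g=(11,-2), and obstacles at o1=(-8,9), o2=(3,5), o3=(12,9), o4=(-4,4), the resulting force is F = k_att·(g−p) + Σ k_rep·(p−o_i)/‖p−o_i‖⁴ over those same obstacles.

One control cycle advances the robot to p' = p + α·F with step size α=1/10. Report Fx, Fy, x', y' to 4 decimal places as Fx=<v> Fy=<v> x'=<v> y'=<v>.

F_att = 1/2·(g−p) = 1/2·(14,-4) = (7.0000,-2.0000)
o1: d²=74 > ρ²=35 → inactive
o2: d²=45 > ρ²=35 → inactive
o3: d²=274 > ρ²=35 → inactive
o4: d²=5 ≤ ρ²=35; F_rep = 9·(1,-2)/5² = (0.3600,-0.7200)
F = F_att + ΣF_rep = (7.3600,-2.7200)
p' = p + 1/10·F = (-2.2640,1.7280)

Fx=7.3600 Fy=-2.7200 x'=-2.2640 y'=1.7280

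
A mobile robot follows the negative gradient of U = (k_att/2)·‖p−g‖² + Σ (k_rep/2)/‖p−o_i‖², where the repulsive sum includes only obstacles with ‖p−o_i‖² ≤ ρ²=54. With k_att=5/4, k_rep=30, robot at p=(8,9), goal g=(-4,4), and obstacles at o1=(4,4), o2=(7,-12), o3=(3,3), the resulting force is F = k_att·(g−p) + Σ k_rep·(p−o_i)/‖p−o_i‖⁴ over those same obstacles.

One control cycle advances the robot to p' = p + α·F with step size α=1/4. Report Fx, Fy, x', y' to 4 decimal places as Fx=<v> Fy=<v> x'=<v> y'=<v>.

F_att = 5/4·(g−p) = 5/4·(-12,-5) = (-15.0000,-6.2500)
o1: d²=41 ≤ ρ²=54; F_rep = 30·(4,5)/41² = (0.0714,0.0892)
o2: d²=442 > ρ²=54 → inactive
o3: d²=61 > ρ²=54 → inactive
F = F_att + ΣF_rep = (-14.9286,-6.1608)
p' = p + 1/4·F = (4.2678,7.4598)

Fx=-14.9286 Fy=-6.1608 x'=4.2678 y'=7.4598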